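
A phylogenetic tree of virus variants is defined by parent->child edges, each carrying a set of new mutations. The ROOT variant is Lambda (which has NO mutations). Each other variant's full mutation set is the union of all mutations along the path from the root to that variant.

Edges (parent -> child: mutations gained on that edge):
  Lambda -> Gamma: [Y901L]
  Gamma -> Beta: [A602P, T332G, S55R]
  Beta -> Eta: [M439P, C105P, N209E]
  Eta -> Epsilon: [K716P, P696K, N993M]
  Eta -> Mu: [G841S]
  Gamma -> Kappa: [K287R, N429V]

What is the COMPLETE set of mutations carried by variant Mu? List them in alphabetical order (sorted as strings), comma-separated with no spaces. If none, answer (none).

Answer: A602P,C105P,G841S,M439P,N209E,S55R,T332G,Y901L

Derivation:
At Lambda: gained [] -> total []
At Gamma: gained ['Y901L'] -> total ['Y901L']
At Beta: gained ['A602P', 'T332G', 'S55R'] -> total ['A602P', 'S55R', 'T332G', 'Y901L']
At Eta: gained ['M439P', 'C105P', 'N209E'] -> total ['A602P', 'C105P', 'M439P', 'N209E', 'S55R', 'T332G', 'Y901L']
At Mu: gained ['G841S'] -> total ['A602P', 'C105P', 'G841S', 'M439P', 'N209E', 'S55R', 'T332G', 'Y901L']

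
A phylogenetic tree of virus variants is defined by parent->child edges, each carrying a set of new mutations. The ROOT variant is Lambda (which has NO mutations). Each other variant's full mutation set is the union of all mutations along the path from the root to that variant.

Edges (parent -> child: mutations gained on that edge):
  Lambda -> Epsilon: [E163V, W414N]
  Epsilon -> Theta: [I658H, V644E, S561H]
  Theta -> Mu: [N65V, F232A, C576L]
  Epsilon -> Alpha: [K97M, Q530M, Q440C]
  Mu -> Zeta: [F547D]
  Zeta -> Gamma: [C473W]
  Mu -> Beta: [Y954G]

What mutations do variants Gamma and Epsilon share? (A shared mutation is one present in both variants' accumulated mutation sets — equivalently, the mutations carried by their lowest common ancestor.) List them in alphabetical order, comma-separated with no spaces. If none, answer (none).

Accumulating mutations along path to Gamma:
  At Lambda: gained [] -> total []
  At Epsilon: gained ['E163V', 'W414N'] -> total ['E163V', 'W414N']
  At Theta: gained ['I658H', 'V644E', 'S561H'] -> total ['E163V', 'I658H', 'S561H', 'V644E', 'W414N']
  At Mu: gained ['N65V', 'F232A', 'C576L'] -> total ['C576L', 'E163V', 'F232A', 'I658H', 'N65V', 'S561H', 'V644E', 'W414N']
  At Zeta: gained ['F547D'] -> total ['C576L', 'E163V', 'F232A', 'F547D', 'I658H', 'N65V', 'S561H', 'V644E', 'W414N']
  At Gamma: gained ['C473W'] -> total ['C473W', 'C576L', 'E163V', 'F232A', 'F547D', 'I658H', 'N65V', 'S561H', 'V644E', 'W414N']
Mutations(Gamma) = ['C473W', 'C576L', 'E163V', 'F232A', 'F547D', 'I658H', 'N65V', 'S561H', 'V644E', 'W414N']
Accumulating mutations along path to Epsilon:
  At Lambda: gained [] -> total []
  At Epsilon: gained ['E163V', 'W414N'] -> total ['E163V', 'W414N']
Mutations(Epsilon) = ['E163V', 'W414N']
Intersection: ['C473W', 'C576L', 'E163V', 'F232A', 'F547D', 'I658H', 'N65V', 'S561H', 'V644E', 'W414N'] ∩ ['E163V', 'W414N'] = ['E163V', 'W414N']

Answer: E163V,W414N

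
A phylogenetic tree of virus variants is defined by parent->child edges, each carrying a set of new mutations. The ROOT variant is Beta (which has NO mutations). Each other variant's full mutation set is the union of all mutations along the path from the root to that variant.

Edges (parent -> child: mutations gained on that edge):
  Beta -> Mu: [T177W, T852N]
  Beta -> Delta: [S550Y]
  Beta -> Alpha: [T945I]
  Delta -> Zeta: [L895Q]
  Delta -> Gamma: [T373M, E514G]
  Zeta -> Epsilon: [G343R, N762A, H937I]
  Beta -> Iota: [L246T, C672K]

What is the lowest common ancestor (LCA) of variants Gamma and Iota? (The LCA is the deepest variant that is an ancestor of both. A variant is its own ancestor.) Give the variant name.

Path from root to Gamma: Beta -> Delta -> Gamma
  ancestors of Gamma: {Beta, Delta, Gamma}
Path from root to Iota: Beta -> Iota
  ancestors of Iota: {Beta, Iota}
Common ancestors: {Beta}
Walk up from Iota: Iota (not in ancestors of Gamma), Beta (in ancestors of Gamma)
Deepest common ancestor (LCA) = Beta

Answer: Beta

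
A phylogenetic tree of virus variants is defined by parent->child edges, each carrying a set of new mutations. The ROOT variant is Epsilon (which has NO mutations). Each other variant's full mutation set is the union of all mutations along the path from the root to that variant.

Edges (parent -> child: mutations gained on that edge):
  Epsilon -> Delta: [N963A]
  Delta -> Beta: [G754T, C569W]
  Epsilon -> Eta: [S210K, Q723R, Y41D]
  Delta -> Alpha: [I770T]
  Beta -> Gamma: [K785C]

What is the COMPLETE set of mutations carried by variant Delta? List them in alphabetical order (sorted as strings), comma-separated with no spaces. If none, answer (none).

Answer: N963A

Derivation:
At Epsilon: gained [] -> total []
At Delta: gained ['N963A'] -> total ['N963A']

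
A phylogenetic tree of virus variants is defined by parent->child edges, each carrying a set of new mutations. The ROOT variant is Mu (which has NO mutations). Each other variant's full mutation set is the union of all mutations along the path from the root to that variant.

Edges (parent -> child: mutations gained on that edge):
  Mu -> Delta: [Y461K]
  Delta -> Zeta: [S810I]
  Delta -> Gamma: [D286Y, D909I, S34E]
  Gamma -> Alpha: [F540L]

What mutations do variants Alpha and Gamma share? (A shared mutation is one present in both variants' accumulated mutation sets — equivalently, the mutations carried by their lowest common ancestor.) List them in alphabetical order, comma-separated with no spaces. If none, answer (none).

Answer: D286Y,D909I,S34E,Y461K

Derivation:
Accumulating mutations along path to Alpha:
  At Mu: gained [] -> total []
  At Delta: gained ['Y461K'] -> total ['Y461K']
  At Gamma: gained ['D286Y', 'D909I', 'S34E'] -> total ['D286Y', 'D909I', 'S34E', 'Y461K']
  At Alpha: gained ['F540L'] -> total ['D286Y', 'D909I', 'F540L', 'S34E', 'Y461K']
Mutations(Alpha) = ['D286Y', 'D909I', 'F540L', 'S34E', 'Y461K']
Accumulating mutations along path to Gamma:
  At Mu: gained [] -> total []
  At Delta: gained ['Y461K'] -> total ['Y461K']
  At Gamma: gained ['D286Y', 'D909I', 'S34E'] -> total ['D286Y', 'D909I', 'S34E', 'Y461K']
Mutations(Gamma) = ['D286Y', 'D909I', 'S34E', 'Y461K']
Intersection: ['D286Y', 'D909I', 'F540L', 'S34E', 'Y461K'] ∩ ['D286Y', 'D909I', 'S34E', 'Y461K'] = ['D286Y', 'D909I', 'S34E', 'Y461K']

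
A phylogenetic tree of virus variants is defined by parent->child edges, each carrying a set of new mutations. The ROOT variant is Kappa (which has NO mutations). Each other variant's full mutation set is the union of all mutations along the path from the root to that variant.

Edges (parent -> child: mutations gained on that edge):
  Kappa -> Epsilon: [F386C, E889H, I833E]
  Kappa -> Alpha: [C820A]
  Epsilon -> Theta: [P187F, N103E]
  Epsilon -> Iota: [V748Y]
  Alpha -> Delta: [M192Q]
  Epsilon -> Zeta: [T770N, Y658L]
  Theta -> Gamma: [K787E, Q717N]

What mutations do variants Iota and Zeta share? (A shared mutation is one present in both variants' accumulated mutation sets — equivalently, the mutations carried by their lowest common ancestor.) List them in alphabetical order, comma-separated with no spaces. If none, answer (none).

Answer: E889H,F386C,I833E

Derivation:
Accumulating mutations along path to Iota:
  At Kappa: gained [] -> total []
  At Epsilon: gained ['F386C', 'E889H', 'I833E'] -> total ['E889H', 'F386C', 'I833E']
  At Iota: gained ['V748Y'] -> total ['E889H', 'F386C', 'I833E', 'V748Y']
Mutations(Iota) = ['E889H', 'F386C', 'I833E', 'V748Y']
Accumulating mutations along path to Zeta:
  At Kappa: gained [] -> total []
  At Epsilon: gained ['F386C', 'E889H', 'I833E'] -> total ['E889H', 'F386C', 'I833E']
  At Zeta: gained ['T770N', 'Y658L'] -> total ['E889H', 'F386C', 'I833E', 'T770N', 'Y658L']
Mutations(Zeta) = ['E889H', 'F386C', 'I833E', 'T770N', 'Y658L']
Intersection: ['E889H', 'F386C', 'I833E', 'V748Y'] ∩ ['E889H', 'F386C', 'I833E', 'T770N', 'Y658L'] = ['E889H', 'F386C', 'I833E']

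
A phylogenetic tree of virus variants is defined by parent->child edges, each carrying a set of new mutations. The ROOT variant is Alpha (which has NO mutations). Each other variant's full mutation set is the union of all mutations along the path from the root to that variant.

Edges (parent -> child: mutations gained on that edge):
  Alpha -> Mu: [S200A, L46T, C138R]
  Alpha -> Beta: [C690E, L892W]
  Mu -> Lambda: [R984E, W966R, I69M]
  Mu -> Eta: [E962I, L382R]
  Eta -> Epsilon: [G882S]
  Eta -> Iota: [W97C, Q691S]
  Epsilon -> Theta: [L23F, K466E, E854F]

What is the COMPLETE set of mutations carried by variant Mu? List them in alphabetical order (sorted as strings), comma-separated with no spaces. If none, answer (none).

At Alpha: gained [] -> total []
At Mu: gained ['S200A', 'L46T', 'C138R'] -> total ['C138R', 'L46T', 'S200A']

Answer: C138R,L46T,S200A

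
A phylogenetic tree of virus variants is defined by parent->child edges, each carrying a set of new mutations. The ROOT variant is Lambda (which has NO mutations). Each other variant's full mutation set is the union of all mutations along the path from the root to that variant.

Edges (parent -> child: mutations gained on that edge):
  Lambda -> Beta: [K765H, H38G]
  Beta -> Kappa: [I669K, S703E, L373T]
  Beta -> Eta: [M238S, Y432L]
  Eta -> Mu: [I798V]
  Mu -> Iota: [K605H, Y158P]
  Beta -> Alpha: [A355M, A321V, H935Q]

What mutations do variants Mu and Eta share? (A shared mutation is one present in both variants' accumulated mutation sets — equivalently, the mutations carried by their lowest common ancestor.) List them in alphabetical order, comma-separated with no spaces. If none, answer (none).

Accumulating mutations along path to Mu:
  At Lambda: gained [] -> total []
  At Beta: gained ['K765H', 'H38G'] -> total ['H38G', 'K765H']
  At Eta: gained ['M238S', 'Y432L'] -> total ['H38G', 'K765H', 'M238S', 'Y432L']
  At Mu: gained ['I798V'] -> total ['H38G', 'I798V', 'K765H', 'M238S', 'Y432L']
Mutations(Mu) = ['H38G', 'I798V', 'K765H', 'M238S', 'Y432L']
Accumulating mutations along path to Eta:
  At Lambda: gained [] -> total []
  At Beta: gained ['K765H', 'H38G'] -> total ['H38G', 'K765H']
  At Eta: gained ['M238S', 'Y432L'] -> total ['H38G', 'K765H', 'M238S', 'Y432L']
Mutations(Eta) = ['H38G', 'K765H', 'M238S', 'Y432L']
Intersection: ['H38G', 'I798V', 'K765H', 'M238S', 'Y432L'] ∩ ['H38G', 'K765H', 'M238S', 'Y432L'] = ['H38G', 'K765H', 'M238S', 'Y432L']

Answer: H38G,K765H,M238S,Y432L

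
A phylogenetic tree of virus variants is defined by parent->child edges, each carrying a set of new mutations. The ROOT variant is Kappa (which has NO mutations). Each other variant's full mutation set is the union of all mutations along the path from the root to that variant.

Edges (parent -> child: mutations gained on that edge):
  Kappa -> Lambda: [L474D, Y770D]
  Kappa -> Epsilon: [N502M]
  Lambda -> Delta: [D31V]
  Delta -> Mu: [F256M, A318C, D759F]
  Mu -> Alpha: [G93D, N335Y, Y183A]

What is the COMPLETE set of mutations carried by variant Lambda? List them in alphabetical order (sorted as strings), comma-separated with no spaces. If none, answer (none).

Answer: L474D,Y770D

Derivation:
At Kappa: gained [] -> total []
At Lambda: gained ['L474D', 'Y770D'] -> total ['L474D', 'Y770D']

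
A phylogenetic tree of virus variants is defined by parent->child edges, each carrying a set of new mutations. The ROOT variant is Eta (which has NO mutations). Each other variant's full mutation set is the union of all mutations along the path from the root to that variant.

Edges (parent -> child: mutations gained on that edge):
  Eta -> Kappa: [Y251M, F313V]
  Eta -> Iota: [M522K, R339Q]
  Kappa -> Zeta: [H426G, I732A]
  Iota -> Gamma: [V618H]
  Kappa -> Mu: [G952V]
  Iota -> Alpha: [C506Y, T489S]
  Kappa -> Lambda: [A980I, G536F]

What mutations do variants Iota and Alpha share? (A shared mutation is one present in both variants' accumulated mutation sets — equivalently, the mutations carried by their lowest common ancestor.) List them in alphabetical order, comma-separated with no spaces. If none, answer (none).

Answer: M522K,R339Q

Derivation:
Accumulating mutations along path to Iota:
  At Eta: gained [] -> total []
  At Iota: gained ['M522K', 'R339Q'] -> total ['M522K', 'R339Q']
Mutations(Iota) = ['M522K', 'R339Q']
Accumulating mutations along path to Alpha:
  At Eta: gained [] -> total []
  At Iota: gained ['M522K', 'R339Q'] -> total ['M522K', 'R339Q']
  At Alpha: gained ['C506Y', 'T489S'] -> total ['C506Y', 'M522K', 'R339Q', 'T489S']
Mutations(Alpha) = ['C506Y', 'M522K', 'R339Q', 'T489S']
Intersection: ['M522K', 'R339Q'] ∩ ['C506Y', 'M522K', 'R339Q', 'T489S'] = ['M522K', 'R339Q']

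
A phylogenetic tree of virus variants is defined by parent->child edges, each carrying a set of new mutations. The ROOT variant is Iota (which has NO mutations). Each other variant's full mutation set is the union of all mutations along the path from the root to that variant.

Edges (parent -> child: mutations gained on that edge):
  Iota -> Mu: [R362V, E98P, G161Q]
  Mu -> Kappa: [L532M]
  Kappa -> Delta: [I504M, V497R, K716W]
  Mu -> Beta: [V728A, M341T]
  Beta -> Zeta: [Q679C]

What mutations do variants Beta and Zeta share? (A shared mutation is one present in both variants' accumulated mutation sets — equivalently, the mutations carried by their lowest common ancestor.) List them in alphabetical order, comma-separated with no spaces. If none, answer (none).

Answer: E98P,G161Q,M341T,R362V,V728A

Derivation:
Accumulating mutations along path to Beta:
  At Iota: gained [] -> total []
  At Mu: gained ['R362V', 'E98P', 'G161Q'] -> total ['E98P', 'G161Q', 'R362V']
  At Beta: gained ['V728A', 'M341T'] -> total ['E98P', 'G161Q', 'M341T', 'R362V', 'V728A']
Mutations(Beta) = ['E98P', 'G161Q', 'M341T', 'R362V', 'V728A']
Accumulating mutations along path to Zeta:
  At Iota: gained [] -> total []
  At Mu: gained ['R362V', 'E98P', 'G161Q'] -> total ['E98P', 'G161Q', 'R362V']
  At Beta: gained ['V728A', 'M341T'] -> total ['E98P', 'G161Q', 'M341T', 'R362V', 'V728A']
  At Zeta: gained ['Q679C'] -> total ['E98P', 'G161Q', 'M341T', 'Q679C', 'R362V', 'V728A']
Mutations(Zeta) = ['E98P', 'G161Q', 'M341T', 'Q679C', 'R362V', 'V728A']
Intersection: ['E98P', 'G161Q', 'M341T', 'R362V', 'V728A'] ∩ ['E98P', 'G161Q', 'M341T', 'Q679C', 'R362V', 'V728A'] = ['E98P', 'G161Q', 'M341T', 'R362V', 'V728A']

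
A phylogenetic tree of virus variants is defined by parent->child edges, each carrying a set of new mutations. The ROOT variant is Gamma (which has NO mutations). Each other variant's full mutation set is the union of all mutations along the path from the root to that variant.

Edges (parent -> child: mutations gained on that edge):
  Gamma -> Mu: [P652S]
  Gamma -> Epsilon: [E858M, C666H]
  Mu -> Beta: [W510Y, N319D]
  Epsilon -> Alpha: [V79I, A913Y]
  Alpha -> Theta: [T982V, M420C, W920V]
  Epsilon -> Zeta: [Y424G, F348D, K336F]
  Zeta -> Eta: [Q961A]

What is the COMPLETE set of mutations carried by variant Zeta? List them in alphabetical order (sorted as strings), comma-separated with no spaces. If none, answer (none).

Answer: C666H,E858M,F348D,K336F,Y424G

Derivation:
At Gamma: gained [] -> total []
At Epsilon: gained ['E858M', 'C666H'] -> total ['C666H', 'E858M']
At Zeta: gained ['Y424G', 'F348D', 'K336F'] -> total ['C666H', 'E858M', 'F348D', 'K336F', 'Y424G']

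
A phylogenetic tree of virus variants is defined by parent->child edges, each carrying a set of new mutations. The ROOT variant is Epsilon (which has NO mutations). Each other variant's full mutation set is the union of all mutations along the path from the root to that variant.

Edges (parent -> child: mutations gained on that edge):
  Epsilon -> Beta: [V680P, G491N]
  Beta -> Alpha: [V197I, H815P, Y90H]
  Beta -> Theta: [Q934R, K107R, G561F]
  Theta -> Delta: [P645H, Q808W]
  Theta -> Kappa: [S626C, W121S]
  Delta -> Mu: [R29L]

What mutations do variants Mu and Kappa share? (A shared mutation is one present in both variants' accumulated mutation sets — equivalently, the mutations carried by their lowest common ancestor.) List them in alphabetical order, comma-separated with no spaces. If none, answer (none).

Accumulating mutations along path to Mu:
  At Epsilon: gained [] -> total []
  At Beta: gained ['V680P', 'G491N'] -> total ['G491N', 'V680P']
  At Theta: gained ['Q934R', 'K107R', 'G561F'] -> total ['G491N', 'G561F', 'K107R', 'Q934R', 'V680P']
  At Delta: gained ['P645H', 'Q808W'] -> total ['G491N', 'G561F', 'K107R', 'P645H', 'Q808W', 'Q934R', 'V680P']
  At Mu: gained ['R29L'] -> total ['G491N', 'G561F', 'K107R', 'P645H', 'Q808W', 'Q934R', 'R29L', 'V680P']
Mutations(Mu) = ['G491N', 'G561F', 'K107R', 'P645H', 'Q808W', 'Q934R', 'R29L', 'V680P']
Accumulating mutations along path to Kappa:
  At Epsilon: gained [] -> total []
  At Beta: gained ['V680P', 'G491N'] -> total ['G491N', 'V680P']
  At Theta: gained ['Q934R', 'K107R', 'G561F'] -> total ['G491N', 'G561F', 'K107R', 'Q934R', 'V680P']
  At Kappa: gained ['S626C', 'W121S'] -> total ['G491N', 'G561F', 'K107R', 'Q934R', 'S626C', 'V680P', 'W121S']
Mutations(Kappa) = ['G491N', 'G561F', 'K107R', 'Q934R', 'S626C', 'V680P', 'W121S']
Intersection: ['G491N', 'G561F', 'K107R', 'P645H', 'Q808W', 'Q934R', 'R29L', 'V680P'] ∩ ['G491N', 'G561F', 'K107R', 'Q934R', 'S626C', 'V680P', 'W121S'] = ['G491N', 'G561F', 'K107R', 'Q934R', 'V680P']

Answer: G491N,G561F,K107R,Q934R,V680P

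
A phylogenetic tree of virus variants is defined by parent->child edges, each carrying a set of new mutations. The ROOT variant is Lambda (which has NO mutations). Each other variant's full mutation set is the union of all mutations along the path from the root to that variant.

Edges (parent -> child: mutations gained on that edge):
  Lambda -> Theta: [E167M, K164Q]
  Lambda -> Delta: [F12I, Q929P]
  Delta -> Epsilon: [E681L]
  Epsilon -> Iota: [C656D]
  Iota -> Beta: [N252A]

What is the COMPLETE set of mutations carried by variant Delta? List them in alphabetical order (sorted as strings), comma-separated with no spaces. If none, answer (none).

Answer: F12I,Q929P

Derivation:
At Lambda: gained [] -> total []
At Delta: gained ['F12I', 'Q929P'] -> total ['F12I', 'Q929P']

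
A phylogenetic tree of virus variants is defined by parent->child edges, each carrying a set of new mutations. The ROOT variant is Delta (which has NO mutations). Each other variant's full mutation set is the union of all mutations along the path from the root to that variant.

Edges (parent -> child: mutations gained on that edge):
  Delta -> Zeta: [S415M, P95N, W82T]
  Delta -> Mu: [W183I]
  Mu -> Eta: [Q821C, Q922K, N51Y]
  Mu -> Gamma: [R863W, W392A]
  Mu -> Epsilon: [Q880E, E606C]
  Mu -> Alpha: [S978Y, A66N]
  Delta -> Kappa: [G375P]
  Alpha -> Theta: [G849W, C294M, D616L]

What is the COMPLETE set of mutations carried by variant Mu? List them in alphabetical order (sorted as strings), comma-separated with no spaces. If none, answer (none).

At Delta: gained [] -> total []
At Mu: gained ['W183I'] -> total ['W183I']

Answer: W183I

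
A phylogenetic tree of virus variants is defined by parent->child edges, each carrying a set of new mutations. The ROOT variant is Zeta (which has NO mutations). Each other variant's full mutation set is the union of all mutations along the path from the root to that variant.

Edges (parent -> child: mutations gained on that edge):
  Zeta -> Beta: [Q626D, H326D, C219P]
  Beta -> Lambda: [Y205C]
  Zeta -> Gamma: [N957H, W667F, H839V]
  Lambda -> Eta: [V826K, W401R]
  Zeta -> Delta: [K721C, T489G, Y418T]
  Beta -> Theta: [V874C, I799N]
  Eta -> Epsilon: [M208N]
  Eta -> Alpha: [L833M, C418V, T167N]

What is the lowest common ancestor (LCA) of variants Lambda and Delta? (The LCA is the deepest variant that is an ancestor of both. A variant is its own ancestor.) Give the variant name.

Path from root to Lambda: Zeta -> Beta -> Lambda
  ancestors of Lambda: {Zeta, Beta, Lambda}
Path from root to Delta: Zeta -> Delta
  ancestors of Delta: {Zeta, Delta}
Common ancestors: {Zeta}
Walk up from Delta: Delta (not in ancestors of Lambda), Zeta (in ancestors of Lambda)
Deepest common ancestor (LCA) = Zeta

Answer: Zeta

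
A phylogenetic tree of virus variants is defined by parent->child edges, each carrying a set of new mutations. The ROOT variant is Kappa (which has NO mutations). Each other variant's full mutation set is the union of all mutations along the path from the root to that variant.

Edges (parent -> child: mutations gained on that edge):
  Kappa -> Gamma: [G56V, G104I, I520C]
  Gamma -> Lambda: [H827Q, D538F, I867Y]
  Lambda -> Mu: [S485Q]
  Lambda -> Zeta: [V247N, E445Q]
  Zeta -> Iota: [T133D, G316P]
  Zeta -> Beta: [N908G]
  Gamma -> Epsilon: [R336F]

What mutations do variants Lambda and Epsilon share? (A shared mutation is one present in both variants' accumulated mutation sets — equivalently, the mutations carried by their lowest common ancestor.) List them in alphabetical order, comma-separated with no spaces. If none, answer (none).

Answer: G104I,G56V,I520C

Derivation:
Accumulating mutations along path to Lambda:
  At Kappa: gained [] -> total []
  At Gamma: gained ['G56V', 'G104I', 'I520C'] -> total ['G104I', 'G56V', 'I520C']
  At Lambda: gained ['H827Q', 'D538F', 'I867Y'] -> total ['D538F', 'G104I', 'G56V', 'H827Q', 'I520C', 'I867Y']
Mutations(Lambda) = ['D538F', 'G104I', 'G56V', 'H827Q', 'I520C', 'I867Y']
Accumulating mutations along path to Epsilon:
  At Kappa: gained [] -> total []
  At Gamma: gained ['G56V', 'G104I', 'I520C'] -> total ['G104I', 'G56V', 'I520C']
  At Epsilon: gained ['R336F'] -> total ['G104I', 'G56V', 'I520C', 'R336F']
Mutations(Epsilon) = ['G104I', 'G56V', 'I520C', 'R336F']
Intersection: ['D538F', 'G104I', 'G56V', 'H827Q', 'I520C', 'I867Y'] ∩ ['G104I', 'G56V', 'I520C', 'R336F'] = ['G104I', 'G56V', 'I520C']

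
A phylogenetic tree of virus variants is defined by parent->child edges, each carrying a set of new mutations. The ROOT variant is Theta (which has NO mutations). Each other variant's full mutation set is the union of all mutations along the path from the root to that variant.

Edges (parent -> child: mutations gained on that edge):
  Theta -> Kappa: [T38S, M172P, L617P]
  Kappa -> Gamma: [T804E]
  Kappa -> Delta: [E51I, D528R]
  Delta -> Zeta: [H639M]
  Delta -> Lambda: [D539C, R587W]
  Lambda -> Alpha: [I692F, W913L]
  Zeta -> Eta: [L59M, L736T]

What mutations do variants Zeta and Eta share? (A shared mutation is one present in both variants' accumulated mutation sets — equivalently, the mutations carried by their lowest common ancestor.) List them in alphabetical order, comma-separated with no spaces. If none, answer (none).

Answer: D528R,E51I,H639M,L617P,M172P,T38S

Derivation:
Accumulating mutations along path to Zeta:
  At Theta: gained [] -> total []
  At Kappa: gained ['T38S', 'M172P', 'L617P'] -> total ['L617P', 'M172P', 'T38S']
  At Delta: gained ['E51I', 'D528R'] -> total ['D528R', 'E51I', 'L617P', 'M172P', 'T38S']
  At Zeta: gained ['H639M'] -> total ['D528R', 'E51I', 'H639M', 'L617P', 'M172P', 'T38S']
Mutations(Zeta) = ['D528R', 'E51I', 'H639M', 'L617P', 'M172P', 'T38S']
Accumulating mutations along path to Eta:
  At Theta: gained [] -> total []
  At Kappa: gained ['T38S', 'M172P', 'L617P'] -> total ['L617P', 'M172P', 'T38S']
  At Delta: gained ['E51I', 'D528R'] -> total ['D528R', 'E51I', 'L617P', 'M172P', 'T38S']
  At Zeta: gained ['H639M'] -> total ['D528R', 'E51I', 'H639M', 'L617P', 'M172P', 'T38S']
  At Eta: gained ['L59M', 'L736T'] -> total ['D528R', 'E51I', 'H639M', 'L59M', 'L617P', 'L736T', 'M172P', 'T38S']
Mutations(Eta) = ['D528R', 'E51I', 'H639M', 'L59M', 'L617P', 'L736T', 'M172P', 'T38S']
Intersection: ['D528R', 'E51I', 'H639M', 'L617P', 'M172P', 'T38S'] ∩ ['D528R', 'E51I', 'H639M', 'L59M', 'L617P', 'L736T', 'M172P', 'T38S'] = ['D528R', 'E51I', 'H639M', 'L617P', 'M172P', 'T38S']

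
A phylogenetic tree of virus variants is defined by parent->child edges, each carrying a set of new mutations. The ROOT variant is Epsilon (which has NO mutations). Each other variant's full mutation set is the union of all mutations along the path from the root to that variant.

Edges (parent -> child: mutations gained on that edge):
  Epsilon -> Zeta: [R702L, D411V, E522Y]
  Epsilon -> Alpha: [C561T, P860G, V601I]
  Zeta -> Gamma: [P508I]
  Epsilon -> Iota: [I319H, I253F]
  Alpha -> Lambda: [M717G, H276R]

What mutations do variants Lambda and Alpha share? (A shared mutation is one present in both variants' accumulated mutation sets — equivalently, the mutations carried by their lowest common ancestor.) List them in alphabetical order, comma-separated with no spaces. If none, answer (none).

Answer: C561T,P860G,V601I

Derivation:
Accumulating mutations along path to Lambda:
  At Epsilon: gained [] -> total []
  At Alpha: gained ['C561T', 'P860G', 'V601I'] -> total ['C561T', 'P860G', 'V601I']
  At Lambda: gained ['M717G', 'H276R'] -> total ['C561T', 'H276R', 'M717G', 'P860G', 'V601I']
Mutations(Lambda) = ['C561T', 'H276R', 'M717G', 'P860G', 'V601I']
Accumulating mutations along path to Alpha:
  At Epsilon: gained [] -> total []
  At Alpha: gained ['C561T', 'P860G', 'V601I'] -> total ['C561T', 'P860G', 'V601I']
Mutations(Alpha) = ['C561T', 'P860G', 'V601I']
Intersection: ['C561T', 'H276R', 'M717G', 'P860G', 'V601I'] ∩ ['C561T', 'P860G', 'V601I'] = ['C561T', 'P860G', 'V601I']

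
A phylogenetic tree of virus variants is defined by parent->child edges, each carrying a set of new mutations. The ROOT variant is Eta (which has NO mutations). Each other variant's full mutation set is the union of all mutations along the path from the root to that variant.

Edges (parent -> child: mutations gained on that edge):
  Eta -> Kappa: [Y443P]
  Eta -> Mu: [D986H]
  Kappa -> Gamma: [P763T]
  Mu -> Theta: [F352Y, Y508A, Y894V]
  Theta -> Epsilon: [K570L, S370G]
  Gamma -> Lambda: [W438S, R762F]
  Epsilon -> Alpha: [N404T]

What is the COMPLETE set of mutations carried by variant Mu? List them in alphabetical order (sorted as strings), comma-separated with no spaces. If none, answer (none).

Answer: D986H

Derivation:
At Eta: gained [] -> total []
At Mu: gained ['D986H'] -> total ['D986H']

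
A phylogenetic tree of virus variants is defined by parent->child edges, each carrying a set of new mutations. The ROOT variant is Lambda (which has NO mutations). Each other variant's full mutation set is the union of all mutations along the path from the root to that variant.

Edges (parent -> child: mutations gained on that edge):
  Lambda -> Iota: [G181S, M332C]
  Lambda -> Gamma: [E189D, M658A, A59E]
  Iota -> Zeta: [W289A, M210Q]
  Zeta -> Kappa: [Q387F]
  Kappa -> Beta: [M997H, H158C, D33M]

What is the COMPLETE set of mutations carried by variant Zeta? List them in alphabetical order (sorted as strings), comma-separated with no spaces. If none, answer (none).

Answer: G181S,M210Q,M332C,W289A

Derivation:
At Lambda: gained [] -> total []
At Iota: gained ['G181S', 'M332C'] -> total ['G181S', 'M332C']
At Zeta: gained ['W289A', 'M210Q'] -> total ['G181S', 'M210Q', 'M332C', 'W289A']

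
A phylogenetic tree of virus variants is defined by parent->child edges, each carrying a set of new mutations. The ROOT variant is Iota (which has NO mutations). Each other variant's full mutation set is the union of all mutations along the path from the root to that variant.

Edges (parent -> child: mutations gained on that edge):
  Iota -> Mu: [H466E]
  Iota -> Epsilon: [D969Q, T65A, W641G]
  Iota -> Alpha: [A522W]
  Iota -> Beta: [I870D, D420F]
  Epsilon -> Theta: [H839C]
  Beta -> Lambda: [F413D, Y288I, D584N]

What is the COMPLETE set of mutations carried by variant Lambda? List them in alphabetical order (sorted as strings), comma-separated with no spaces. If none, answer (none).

At Iota: gained [] -> total []
At Beta: gained ['I870D', 'D420F'] -> total ['D420F', 'I870D']
At Lambda: gained ['F413D', 'Y288I', 'D584N'] -> total ['D420F', 'D584N', 'F413D', 'I870D', 'Y288I']

Answer: D420F,D584N,F413D,I870D,Y288I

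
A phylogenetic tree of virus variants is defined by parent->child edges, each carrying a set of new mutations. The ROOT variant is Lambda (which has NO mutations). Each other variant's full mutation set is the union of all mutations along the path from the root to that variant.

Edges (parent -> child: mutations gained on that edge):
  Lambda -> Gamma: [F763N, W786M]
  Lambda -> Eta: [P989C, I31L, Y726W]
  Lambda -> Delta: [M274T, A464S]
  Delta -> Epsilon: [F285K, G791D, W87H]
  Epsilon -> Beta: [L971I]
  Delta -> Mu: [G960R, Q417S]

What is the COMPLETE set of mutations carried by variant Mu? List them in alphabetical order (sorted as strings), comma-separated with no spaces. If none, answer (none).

At Lambda: gained [] -> total []
At Delta: gained ['M274T', 'A464S'] -> total ['A464S', 'M274T']
At Mu: gained ['G960R', 'Q417S'] -> total ['A464S', 'G960R', 'M274T', 'Q417S']

Answer: A464S,G960R,M274T,Q417S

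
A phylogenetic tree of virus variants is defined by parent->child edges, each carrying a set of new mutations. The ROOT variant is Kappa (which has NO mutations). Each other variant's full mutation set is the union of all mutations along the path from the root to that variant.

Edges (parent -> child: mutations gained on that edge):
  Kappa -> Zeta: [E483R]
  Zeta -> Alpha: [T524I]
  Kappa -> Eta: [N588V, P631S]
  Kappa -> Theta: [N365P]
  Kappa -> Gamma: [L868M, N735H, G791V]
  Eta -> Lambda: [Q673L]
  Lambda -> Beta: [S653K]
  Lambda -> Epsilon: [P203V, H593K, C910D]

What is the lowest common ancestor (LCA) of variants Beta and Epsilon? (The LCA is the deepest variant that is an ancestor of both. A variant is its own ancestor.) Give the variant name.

Path from root to Beta: Kappa -> Eta -> Lambda -> Beta
  ancestors of Beta: {Kappa, Eta, Lambda, Beta}
Path from root to Epsilon: Kappa -> Eta -> Lambda -> Epsilon
  ancestors of Epsilon: {Kappa, Eta, Lambda, Epsilon}
Common ancestors: {Kappa, Eta, Lambda}
Walk up from Epsilon: Epsilon (not in ancestors of Beta), Lambda (in ancestors of Beta), Eta (in ancestors of Beta), Kappa (in ancestors of Beta)
Deepest common ancestor (LCA) = Lambda

Answer: Lambda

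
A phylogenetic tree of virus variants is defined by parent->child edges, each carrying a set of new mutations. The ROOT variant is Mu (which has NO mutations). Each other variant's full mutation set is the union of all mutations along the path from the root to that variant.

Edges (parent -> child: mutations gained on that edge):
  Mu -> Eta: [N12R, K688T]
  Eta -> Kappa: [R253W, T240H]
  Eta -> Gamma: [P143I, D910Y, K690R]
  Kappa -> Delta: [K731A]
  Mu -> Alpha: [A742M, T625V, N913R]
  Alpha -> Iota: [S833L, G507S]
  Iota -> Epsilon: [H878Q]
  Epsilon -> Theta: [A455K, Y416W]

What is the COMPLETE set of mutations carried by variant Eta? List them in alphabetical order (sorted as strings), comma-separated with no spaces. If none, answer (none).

Answer: K688T,N12R

Derivation:
At Mu: gained [] -> total []
At Eta: gained ['N12R', 'K688T'] -> total ['K688T', 'N12R']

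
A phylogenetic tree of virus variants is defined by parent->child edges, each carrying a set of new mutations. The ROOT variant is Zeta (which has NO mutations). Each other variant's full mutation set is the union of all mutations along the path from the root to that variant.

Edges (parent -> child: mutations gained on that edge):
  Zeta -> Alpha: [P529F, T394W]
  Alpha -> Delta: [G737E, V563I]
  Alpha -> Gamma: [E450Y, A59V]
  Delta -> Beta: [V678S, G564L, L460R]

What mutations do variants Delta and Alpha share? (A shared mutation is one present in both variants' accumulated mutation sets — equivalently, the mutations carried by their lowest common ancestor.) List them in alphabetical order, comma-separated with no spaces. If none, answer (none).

Accumulating mutations along path to Delta:
  At Zeta: gained [] -> total []
  At Alpha: gained ['P529F', 'T394W'] -> total ['P529F', 'T394W']
  At Delta: gained ['G737E', 'V563I'] -> total ['G737E', 'P529F', 'T394W', 'V563I']
Mutations(Delta) = ['G737E', 'P529F', 'T394W', 'V563I']
Accumulating mutations along path to Alpha:
  At Zeta: gained [] -> total []
  At Alpha: gained ['P529F', 'T394W'] -> total ['P529F', 'T394W']
Mutations(Alpha) = ['P529F', 'T394W']
Intersection: ['G737E', 'P529F', 'T394W', 'V563I'] ∩ ['P529F', 'T394W'] = ['P529F', 'T394W']

Answer: P529F,T394W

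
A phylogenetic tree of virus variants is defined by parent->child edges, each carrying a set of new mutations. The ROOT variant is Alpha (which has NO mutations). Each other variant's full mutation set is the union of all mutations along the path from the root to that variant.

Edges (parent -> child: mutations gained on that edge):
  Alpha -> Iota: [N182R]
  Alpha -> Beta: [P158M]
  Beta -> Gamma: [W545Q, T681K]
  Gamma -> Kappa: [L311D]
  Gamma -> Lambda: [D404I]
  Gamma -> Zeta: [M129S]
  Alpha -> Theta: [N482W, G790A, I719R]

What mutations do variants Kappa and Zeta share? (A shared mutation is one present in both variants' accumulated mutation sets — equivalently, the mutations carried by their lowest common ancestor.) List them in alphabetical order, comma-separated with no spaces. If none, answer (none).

Answer: P158M,T681K,W545Q

Derivation:
Accumulating mutations along path to Kappa:
  At Alpha: gained [] -> total []
  At Beta: gained ['P158M'] -> total ['P158M']
  At Gamma: gained ['W545Q', 'T681K'] -> total ['P158M', 'T681K', 'W545Q']
  At Kappa: gained ['L311D'] -> total ['L311D', 'P158M', 'T681K', 'W545Q']
Mutations(Kappa) = ['L311D', 'P158M', 'T681K', 'W545Q']
Accumulating mutations along path to Zeta:
  At Alpha: gained [] -> total []
  At Beta: gained ['P158M'] -> total ['P158M']
  At Gamma: gained ['W545Q', 'T681K'] -> total ['P158M', 'T681K', 'W545Q']
  At Zeta: gained ['M129S'] -> total ['M129S', 'P158M', 'T681K', 'W545Q']
Mutations(Zeta) = ['M129S', 'P158M', 'T681K', 'W545Q']
Intersection: ['L311D', 'P158M', 'T681K', 'W545Q'] ∩ ['M129S', 'P158M', 'T681K', 'W545Q'] = ['P158M', 'T681K', 'W545Q']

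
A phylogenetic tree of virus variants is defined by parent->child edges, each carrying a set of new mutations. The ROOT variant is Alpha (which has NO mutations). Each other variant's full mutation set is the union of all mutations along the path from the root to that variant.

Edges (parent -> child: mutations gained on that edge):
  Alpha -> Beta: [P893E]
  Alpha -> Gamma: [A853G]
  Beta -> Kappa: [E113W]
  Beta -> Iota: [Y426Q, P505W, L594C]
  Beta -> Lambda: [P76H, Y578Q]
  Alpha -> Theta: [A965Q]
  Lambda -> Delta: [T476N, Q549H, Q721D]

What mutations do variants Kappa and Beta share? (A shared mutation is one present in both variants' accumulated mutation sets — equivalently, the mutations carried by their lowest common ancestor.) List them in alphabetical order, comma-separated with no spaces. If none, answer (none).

Accumulating mutations along path to Kappa:
  At Alpha: gained [] -> total []
  At Beta: gained ['P893E'] -> total ['P893E']
  At Kappa: gained ['E113W'] -> total ['E113W', 'P893E']
Mutations(Kappa) = ['E113W', 'P893E']
Accumulating mutations along path to Beta:
  At Alpha: gained [] -> total []
  At Beta: gained ['P893E'] -> total ['P893E']
Mutations(Beta) = ['P893E']
Intersection: ['E113W', 'P893E'] ∩ ['P893E'] = ['P893E']

Answer: P893E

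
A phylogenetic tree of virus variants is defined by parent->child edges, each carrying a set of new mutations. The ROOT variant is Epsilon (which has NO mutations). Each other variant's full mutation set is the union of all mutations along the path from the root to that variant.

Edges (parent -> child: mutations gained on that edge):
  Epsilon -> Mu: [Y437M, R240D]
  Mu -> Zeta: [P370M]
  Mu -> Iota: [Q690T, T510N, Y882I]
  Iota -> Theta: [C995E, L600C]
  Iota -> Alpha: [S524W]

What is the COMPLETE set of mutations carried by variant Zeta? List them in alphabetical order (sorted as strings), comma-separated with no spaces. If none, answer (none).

Answer: P370M,R240D,Y437M

Derivation:
At Epsilon: gained [] -> total []
At Mu: gained ['Y437M', 'R240D'] -> total ['R240D', 'Y437M']
At Zeta: gained ['P370M'] -> total ['P370M', 'R240D', 'Y437M']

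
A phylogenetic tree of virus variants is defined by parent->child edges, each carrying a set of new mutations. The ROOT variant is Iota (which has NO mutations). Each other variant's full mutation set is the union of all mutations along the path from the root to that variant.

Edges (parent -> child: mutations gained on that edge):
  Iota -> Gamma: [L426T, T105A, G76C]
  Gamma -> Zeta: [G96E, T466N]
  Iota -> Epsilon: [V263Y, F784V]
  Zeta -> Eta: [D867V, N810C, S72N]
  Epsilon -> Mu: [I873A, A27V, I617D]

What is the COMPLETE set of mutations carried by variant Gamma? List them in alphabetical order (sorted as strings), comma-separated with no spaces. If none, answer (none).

Answer: G76C,L426T,T105A

Derivation:
At Iota: gained [] -> total []
At Gamma: gained ['L426T', 'T105A', 'G76C'] -> total ['G76C', 'L426T', 'T105A']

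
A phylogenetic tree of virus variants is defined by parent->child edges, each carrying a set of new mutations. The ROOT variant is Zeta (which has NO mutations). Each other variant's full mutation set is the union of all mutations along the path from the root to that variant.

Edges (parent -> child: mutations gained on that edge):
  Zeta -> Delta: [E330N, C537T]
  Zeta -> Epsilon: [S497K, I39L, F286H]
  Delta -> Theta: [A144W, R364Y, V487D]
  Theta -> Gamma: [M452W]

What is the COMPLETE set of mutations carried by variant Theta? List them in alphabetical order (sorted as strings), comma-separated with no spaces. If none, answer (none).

Answer: A144W,C537T,E330N,R364Y,V487D

Derivation:
At Zeta: gained [] -> total []
At Delta: gained ['E330N', 'C537T'] -> total ['C537T', 'E330N']
At Theta: gained ['A144W', 'R364Y', 'V487D'] -> total ['A144W', 'C537T', 'E330N', 'R364Y', 'V487D']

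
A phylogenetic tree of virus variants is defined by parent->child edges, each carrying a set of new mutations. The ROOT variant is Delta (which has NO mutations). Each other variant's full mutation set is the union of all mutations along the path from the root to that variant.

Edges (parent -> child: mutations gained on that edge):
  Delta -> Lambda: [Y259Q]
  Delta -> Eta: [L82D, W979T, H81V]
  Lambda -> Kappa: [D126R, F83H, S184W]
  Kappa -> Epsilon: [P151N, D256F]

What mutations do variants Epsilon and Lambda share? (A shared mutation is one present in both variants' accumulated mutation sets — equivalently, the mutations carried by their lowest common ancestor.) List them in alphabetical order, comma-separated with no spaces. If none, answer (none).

Accumulating mutations along path to Epsilon:
  At Delta: gained [] -> total []
  At Lambda: gained ['Y259Q'] -> total ['Y259Q']
  At Kappa: gained ['D126R', 'F83H', 'S184W'] -> total ['D126R', 'F83H', 'S184W', 'Y259Q']
  At Epsilon: gained ['P151N', 'D256F'] -> total ['D126R', 'D256F', 'F83H', 'P151N', 'S184W', 'Y259Q']
Mutations(Epsilon) = ['D126R', 'D256F', 'F83H', 'P151N', 'S184W', 'Y259Q']
Accumulating mutations along path to Lambda:
  At Delta: gained [] -> total []
  At Lambda: gained ['Y259Q'] -> total ['Y259Q']
Mutations(Lambda) = ['Y259Q']
Intersection: ['D126R', 'D256F', 'F83H', 'P151N', 'S184W', 'Y259Q'] ∩ ['Y259Q'] = ['Y259Q']

Answer: Y259Q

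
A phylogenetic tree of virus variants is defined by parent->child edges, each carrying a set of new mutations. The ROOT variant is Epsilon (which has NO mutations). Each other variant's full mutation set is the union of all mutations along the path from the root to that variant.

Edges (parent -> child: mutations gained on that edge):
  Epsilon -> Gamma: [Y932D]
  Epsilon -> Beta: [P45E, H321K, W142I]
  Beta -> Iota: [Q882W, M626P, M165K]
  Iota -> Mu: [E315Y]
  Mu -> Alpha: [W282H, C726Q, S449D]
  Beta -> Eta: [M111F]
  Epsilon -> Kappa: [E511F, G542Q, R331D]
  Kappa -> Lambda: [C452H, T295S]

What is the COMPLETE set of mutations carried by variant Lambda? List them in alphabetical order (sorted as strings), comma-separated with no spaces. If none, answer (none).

At Epsilon: gained [] -> total []
At Kappa: gained ['E511F', 'G542Q', 'R331D'] -> total ['E511F', 'G542Q', 'R331D']
At Lambda: gained ['C452H', 'T295S'] -> total ['C452H', 'E511F', 'G542Q', 'R331D', 'T295S']

Answer: C452H,E511F,G542Q,R331D,T295S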